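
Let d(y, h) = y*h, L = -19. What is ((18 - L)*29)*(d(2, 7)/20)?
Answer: 7511/10 ≈ 751.10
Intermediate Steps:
d(y, h) = h*y
((18 - L)*29)*(d(2, 7)/20) = ((18 - 1*(-19))*29)*((7*2)/20) = ((18 + 19)*29)*(14*(1/20)) = (37*29)*(7/10) = 1073*(7/10) = 7511/10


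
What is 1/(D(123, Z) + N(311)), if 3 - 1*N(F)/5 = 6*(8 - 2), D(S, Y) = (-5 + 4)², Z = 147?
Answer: -1/164 ≈ -0.0060976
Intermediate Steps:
D(S, Y) = 1 (D(S, Y) = (-1)² = 1)
N(F) = -165 (N(F) = 15 - 30*(8 - 2) = 15 - 30*6 = 15 - 5*36 = 15 - 180 = -165)
1/(D(123, Z) + N(311)) = 1/(1 - 165) = 1/(-164) = -1/164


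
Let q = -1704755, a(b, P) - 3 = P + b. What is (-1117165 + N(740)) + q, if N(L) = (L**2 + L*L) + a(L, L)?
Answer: -1725237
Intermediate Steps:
a(b, P) = 3 + P + b (a(b, P) = 3 + (P + b) = 3 + P + b)
N(L) = 3 + 2*L + 2*L**2 (N(L) = (L**2 + L*L) + (3 + L + L) = (L**2 + L**2) + (3 + 2*L) = 2*L**2 + (3 + 2*L) = 3 + 2*L + 2*L**2)
(-1117165 + N(740)) + q = (-1117165 + (3 + 2*740 + 2*740**2)) - 1704755 = (-1117165 + (3 + 1480 + 2*547600)) - 1704755 = (-1117165 + (3 + 1480 + 1095200)) - 1704755 = (-1117165 + 1096683) - 1704755 = -20482 - 1704755 = -1725237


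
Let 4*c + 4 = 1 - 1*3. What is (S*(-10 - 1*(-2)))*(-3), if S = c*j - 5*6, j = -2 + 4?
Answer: -792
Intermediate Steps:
c = -3/2 (c = -1 + (1 - 1*3)/4 = -1 + (1 - 3)/4 = -1 + (¼)*(-2) = -1 - ½ = -3/2 ≈ -1.5000)
j = 2
S = -33 (S = -3/2*2 - 5*6 = -3 - 30 = -33)
(S*(-10 - 1*(-2)))*(-3) = -33*(-10 - 1*(-2))*(-3) = -33*(-10 + 2)*(-3) = -33*(-8)*(-3) = 264*(-3) = -792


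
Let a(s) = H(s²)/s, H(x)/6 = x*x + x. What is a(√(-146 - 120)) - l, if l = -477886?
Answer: 477886 - 1590*I*√266 ≈ 4.7789e+5 - 25932.0*I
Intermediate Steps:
H(x) = 6*x + 6*x² (H(x) = 6*(x*x + x) = 6*(x² + x) = 6*(x + x²) = 6*x + 6*x²)
a(s) = 6*s*(1 + s²) (a(s) = (6*s²*(1 + s²))/s = 6*s*(1 + s²))
a(√(-146 - 120)) - l = 6*√(-146 - 120)*(1 + (√(-146 - 120))²) - 1*(-477886) = 6*√(-266)*(1 + (√(-266))²) + 477886 = 6*(I*√266)*(1 + (I*√266)²) + 477886 = 6*(I*√266)*(1 - 266) + 477886 = 6*(I*√266)*(-265) + 477886 = -1590*I*√266 + 477886 = 477886 - 1590*I*√266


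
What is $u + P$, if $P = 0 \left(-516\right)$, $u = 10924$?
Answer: $10924$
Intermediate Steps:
$P = 0$
$u + P = 10924 + 0 = 10924$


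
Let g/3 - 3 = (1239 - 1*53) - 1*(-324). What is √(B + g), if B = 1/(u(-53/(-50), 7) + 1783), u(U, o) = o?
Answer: √14543411690/1790 ≈ 67.372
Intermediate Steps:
B = 1/1790 (B = 1/(7 + 1783) = 1/1790 ≈ 0.00055866)
g = 4539 (g = 9 + 3*((1239 - 1*53) - 1*(-324)) = 9 + 3*((1239 - 53) + 324) = 9 + 3*(1186 + 324) = 9 + 3*1510 = 9 + 4530 = 4539)
√(B + g) = √(1/1790 + 4539) = √(8124811/1790) = √14543411690/1790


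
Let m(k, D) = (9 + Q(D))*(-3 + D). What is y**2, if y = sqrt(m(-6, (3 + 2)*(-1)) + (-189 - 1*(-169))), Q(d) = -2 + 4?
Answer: -108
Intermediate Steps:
Q(d) = 2
m(k, D) = -33 + 11*D (m(k, D) = (9 + 2)*(-3 + D) = 11*(-3 + D) = -33 + 11*D)
y = 6*I*sqrt(3) (y = sqrt((-33 + 11*((3 + 2)*(-1))) + (-189 - 1*(-169))) = sqrt((-33 + 11*(5*(-1))) + (-189 + 169)) = sqrt((-33 + 11*(-5)) - 20) = sqrt((-33 - 55) - 20) = sqrt(-88 - 20) = sqrt(-108) = 6*I*sqrt(3) ≈ 10.392*I)
y**2 = (6*I*sqrt(3))**2 = -108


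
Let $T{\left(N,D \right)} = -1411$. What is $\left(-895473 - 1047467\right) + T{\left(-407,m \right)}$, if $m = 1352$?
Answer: $-1944351$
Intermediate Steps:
$\left(-895473 - 1047467\right) + T{\left(-407,m \right)} = \left(-895473 - 1047467\right) - 1411 = -1942940 - 1411 = -1944351$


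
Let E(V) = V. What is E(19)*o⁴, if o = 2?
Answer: 304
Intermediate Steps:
E(19)*o⁴ = 19*2⁴ = 19*16 = 304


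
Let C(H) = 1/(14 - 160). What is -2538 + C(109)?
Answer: -370549/146 ≈ -2538.0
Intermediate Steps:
C(H) = -1/146 (C(H) = 1/(-146) = -1/146)
-2538 + C(109) = -2538 - 1/146 = -370549/146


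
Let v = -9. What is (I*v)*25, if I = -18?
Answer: 4050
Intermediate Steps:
(I*v)*25 = -18*(-9)*25 = 162*25 = 4050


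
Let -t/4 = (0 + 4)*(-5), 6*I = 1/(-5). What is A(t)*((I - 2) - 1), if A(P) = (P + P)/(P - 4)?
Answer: -364/57 ≈ -6.3860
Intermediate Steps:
I = -1/30 (I = (⅙)/(-5) = (⅙)*(-⅕) = -1/30 ≈ -0.033333)
t = 80 (t = -4*(0 + 4)*(-5) = -16*(-5) = -4*(-20) = 80)
A(P) = 2*P/(-4 + P) (A(P) = (2*P)/(-4 + P) = 2*P/(-4 + P))
A(t)*((I - 2) - 1) = (2*80/(-4 + 80))*((-1/30 - 2) - 1) = (2*80/76)*(-61/30 - 1) = (2*80*(1/76))*(-91/30) = (40/19)*(-91/30) = -364/57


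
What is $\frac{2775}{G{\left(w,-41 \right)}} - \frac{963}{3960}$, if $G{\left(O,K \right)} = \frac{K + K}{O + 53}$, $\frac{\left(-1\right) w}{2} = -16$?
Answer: $- \frac{51896887}{18040} \approx -2876.8$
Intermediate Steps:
$w = 32$ ($w = \left(-2\right) \left(-16\right) = 32$)
$G{\left(O,K \right)} = \frac{2 K}{53 + O}$
$\frac{2775}{G{\left(w,-41 \right)}} - \frac{963}{3960} = \frac{2775}{2 \left(-41\right) \frac{1}{53 + 32}} - \frac{963}{3960} = \frac{2775}{2 \left(-41\right) \frac{1}{85}} - \frac{107}{440} = \frac{2775}{- \frac{82}{85}} - \frac{107}{440} = 2775 \left(- \frac{85}{82}\right) - \frac{107}{440} = - \frac{235875}{82} - \frac{107}{440} = - \frac{51896887}{18040}$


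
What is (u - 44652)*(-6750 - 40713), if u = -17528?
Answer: 2951249340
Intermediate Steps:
(u - 44652)*(-6750 - 40713) = (-17528 - 44652)*(-6750 - 40713) = -62180*(-47463) = 2951249340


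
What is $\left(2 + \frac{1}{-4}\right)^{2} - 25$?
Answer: $- \frac{351}{16} \approx -21.938$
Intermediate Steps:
$\left(2 + \frac{1}{-4}\right)^{2} - 25 = \left(2 - \frac{1}{4}\right)^{2} + \left(-231 + 206\right) = \left(\frac{7}{4}\right)^{2} - 25 = \frac{49}{16} - 25 = - \frac{351}{16}$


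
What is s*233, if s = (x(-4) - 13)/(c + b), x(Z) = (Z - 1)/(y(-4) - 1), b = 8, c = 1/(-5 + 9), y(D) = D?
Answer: -3728/11 ≈ -338.91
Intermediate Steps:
c = ¼ (c = 1/4 = ¼ ≈ 0.25000)
x(Z) = ⅕ - Z/5 (x(Z) = (Z - 1)/(-4 - 1) = (-1 + Z)/(-5) = (-1 + Z)*(-⅕) = ⅕ - Z/5)
s = -16/11 (s = ((⅕ - ⅕*(-4)) - 13)/(¼ + 8) = ((⅕ + ⅘) - 13)/(33/4) = (1 - 13)*(4/33) = -12*4/33 = -16/11 ≈ -1.4545)
s*233 = -16/11*233 = -3728/11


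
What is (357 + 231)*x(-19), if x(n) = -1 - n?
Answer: 10584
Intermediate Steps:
(357 + 231)*x(-19) = (357 + 231)*(-1 - 1*(-19)) = 588*(-1 + 19) = 588*18 = 10584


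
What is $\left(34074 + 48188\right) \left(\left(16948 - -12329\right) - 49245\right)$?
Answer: $-1642607616$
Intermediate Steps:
$\left(34074 + 48188\right) \left(\left(16948 - -12329\right) - 49245\right) = 82262 \left(\left(16948 + 12329\right) - 49245\right) = 82262 \left(29277 - 49245\right) = 82262 \left(-19968\right) = -1642607616$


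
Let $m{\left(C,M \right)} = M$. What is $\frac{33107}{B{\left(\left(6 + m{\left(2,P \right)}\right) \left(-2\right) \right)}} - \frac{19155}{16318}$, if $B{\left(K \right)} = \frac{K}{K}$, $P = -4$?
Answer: $\frac{540220871}{16318} \approx 33106.0$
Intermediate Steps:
$B{\left(K \right)} = 1$
$\frac{33107}{B{\left(\left(6 + m{\left(2,P \right)}\right) \left(-2\right) \right)}} - \frac{19155}{16318} = \frac{33107}{1} - \frac{19155}{16318} = 33107 \cdot 1 - \frac{19155}{16318} = 33107 - \frac{19155}{16318} = \frac{540220871}{16318}$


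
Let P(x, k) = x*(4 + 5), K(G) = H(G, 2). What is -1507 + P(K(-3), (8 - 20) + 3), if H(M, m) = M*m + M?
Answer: -1588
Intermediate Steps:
H(M, m) = M + M*m
K(G) = 3*G (K(G) = G*(1 + 2) = G*3 = 3*G)
P(x, k) = 9*x (P(x, k) = x*9 = 9*x)
-1507 + P(K(-3), (8 - 20) + 3) = -1507 + 9*(3*(-3)) = -1507 + 9*(-9) = -1507 - 81 = -1588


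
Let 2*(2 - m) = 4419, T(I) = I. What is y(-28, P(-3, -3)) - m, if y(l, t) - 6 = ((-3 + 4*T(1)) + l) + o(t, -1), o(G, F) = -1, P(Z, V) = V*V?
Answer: 4371/2 ≈ 2185.5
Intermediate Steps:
P(Z, V) = V²
m = -4415/2 (m = 2 - ½*4419 = 2 - 4419/2 = -4415/2 ≈ -2207.5)
y(l, t) = 6 + l (y(l, t) = 6 + (((-3 + 4*1) + l) - 1) = 6 + (((-3 + 4) + l) - 1) = 6 + ((1 + l) - 1) = 6 + l)
y(-28, P(-3, -3)) - m = (6 - 28) - 1*(-4415/2) = -22 + 4415/2 = 4371/2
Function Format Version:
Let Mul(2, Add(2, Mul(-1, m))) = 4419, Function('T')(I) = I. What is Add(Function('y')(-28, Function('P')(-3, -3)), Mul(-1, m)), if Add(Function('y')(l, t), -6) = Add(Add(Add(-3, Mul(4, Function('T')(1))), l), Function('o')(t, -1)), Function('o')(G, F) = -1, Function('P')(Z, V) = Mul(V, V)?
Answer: Rational(4371, 2) ≈ 2185.5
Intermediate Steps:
Function('P')(Z, V) = Pow(V, 2)
m = Rational(-4415, 2) (m = Add(2, Mul(Rational(-1, 2), 4419)) = Add(2, Rational(-4419, 2)) = Rational(-4415, 2) ≈ -2207.5)
Function('y')(l, t) = Add(6, l) (Function('y')(l, t) = Add(6, Add(Add(Add(-3, Mul(4, 1)), l), -1)) = Add(6, Add(Add(Add(-3, 4), l), -1)) = Add(6, Add(Add(1, l), -1)) = Add(6, l))
Add(Function('y')(-28, Function('P')(-3, -3)), Mul(-1, m)) = Add(Add(6, -28), Mul(-1, Rational(-4415, 2))) = Add(-22, Rational(4415, 2)) = Rational(4371, 2)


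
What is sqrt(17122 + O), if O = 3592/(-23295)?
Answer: sqrt(9291289906410)/23295 ≈ 130.85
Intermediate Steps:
O = -3592/23295 (O = 3592*(-1/23295) = -3592/23295 ≈ -0.15420)
sqrt(17122 + O) = sqrt(17122 - 3592/23295) = sqrt(398853398/23295) = sqrt(9291289906410)/23295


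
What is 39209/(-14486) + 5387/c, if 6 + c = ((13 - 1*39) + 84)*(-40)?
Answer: -42309054/8423609 ≈ -5.0227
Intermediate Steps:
c = -2326 (c = -6 + ((13 - 1*39) + 84)*(-40) = -6 + ((13 - 39) + 84)*(-40) = -6 + (-26 + 84)*(-40) = -6 + 58*(-40) = -6 - 2320 = -2326)
39209/(-14486) + 5387/c = 39209/(-14486) + 5387/(-2326) = 39209*(-1/14486) + 5387*(-1/2326) = -39209/14486 - 5387/2326 = -42309054/8423609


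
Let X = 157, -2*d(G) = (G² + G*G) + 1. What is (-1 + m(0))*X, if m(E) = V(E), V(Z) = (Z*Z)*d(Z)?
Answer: -157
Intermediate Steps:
d(G) = -½ - G² (d(G) = -((G² + G*G) + 1)/2 = -((G² + G²) + 1)/2 = -(2*G² + 1)/2 = -(1 + 2*G²)/2 = -½ - G²)
V(Z) = Z²*(-½ - Z²) (V(Z) = (Z*Z)*(-½ - Z²) = Z²*(-½ - Z²))
m(E) = -E⁴ - E²/2
(-1 + m(0))*X = (-1 + (-1*0⁴ - ½*0²))*157 = (-1 + (-1*0 - ½*0))*157 = (-1 + (0 + 0))*157 = (-1 + 0)*157 = -1*157 = -157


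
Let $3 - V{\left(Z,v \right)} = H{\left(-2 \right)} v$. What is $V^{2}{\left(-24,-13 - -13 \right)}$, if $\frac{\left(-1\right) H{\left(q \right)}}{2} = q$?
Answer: $9$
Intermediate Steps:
$H{\left(q \right)} = - 2 q$
$V{\left(Z,v \right)} = 3 - 4 v$ ($V{\left(Z,v \right)} = 3 - \left(-2\right) \left(-2\right) v = 3 - 4 v$)
$V^{2}{\left(-24,-13 - -13 \right)} = \left(3 - 4 \left(-13 - -13\right)\right)^{2} = \left(3 - 4 \left(-13 + 13\right)\right)^{2} = \left(3 - 0\right)^{2} = \left(3 + 0\right)^{2} = 3^{2} = 9$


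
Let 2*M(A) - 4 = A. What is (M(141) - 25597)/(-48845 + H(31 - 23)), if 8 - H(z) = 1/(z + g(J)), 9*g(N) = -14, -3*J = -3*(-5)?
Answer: 1480421/2832555 ≈ 0.52264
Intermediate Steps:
J = -5 (J = -(-1)*(-5) = -1/3*15 = -5)
g(N) = -14/9 (g(N) = (1/9)*(-14) = -14/9)
H(z) = 8 - 1/(-14/9 + z) (H(z) = 8 - 1/(z - 14/9) = 8 - 1/(-14/9 + z))
M(A) = 2 + A/2
(M(141) - 25597)/(-48845 + H(31 - 23)) = ((2 + (1/2)*141) - 25597)/(-48845 + (-121 + 72*(31 - 23))/(-14 + 9*(31 - 23))) = ((2 + 141/2) - 25597)/(-48845 + (-121 + 72*8)/(-14 + 9*8)) = (145/2 - 25597)/(-48845 + (-121 + 576)/(-14 + 72)) = -51049/(2*(-48845 + 455/58)) = -51049/(2*(-2832555/58)) = -51049/2*(-58/2832555) = 1480421/2832555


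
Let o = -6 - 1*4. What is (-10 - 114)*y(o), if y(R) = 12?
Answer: -1488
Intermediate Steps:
o = -10 (o = -6 - 4 = -10)
(-10 - 114)*y(o) = (-10 - 114)*12 = -124*12 = -1488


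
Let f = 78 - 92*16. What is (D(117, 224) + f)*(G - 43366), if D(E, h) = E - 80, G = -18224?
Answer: 83577630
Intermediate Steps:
D(E, h) = -80 + E
f = -1394 (f = 78 - 1472 = -1394)
(D(117, 224) + f)*(G - 43366) = ((-80 + 117) - 1394)*(-18224 - 43366) = (37 - 1394)*(-61590) = -1357*(-61590) = 83577630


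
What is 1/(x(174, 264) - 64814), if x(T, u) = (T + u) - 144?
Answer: -1/64520 ≈ -1.5499e-5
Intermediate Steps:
x(T, u) = -144 + T + u
1/(x(174, 264) - 64814) = 1/((-144 + 174 + 264) - 64814) = 1/(294 - 64814) = 1/(-64520) = -1/64520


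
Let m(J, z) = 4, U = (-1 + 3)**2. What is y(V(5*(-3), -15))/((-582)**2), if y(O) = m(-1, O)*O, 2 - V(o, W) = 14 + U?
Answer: -16/84681 ≈ -0.00018894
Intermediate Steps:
U = 4 (U = 2**2 = 4)
V(o, W) = -16 (V(o, W) = 2 - (14 + 4) = 2 - 1*18 = 2 - 18 = -16)
y(O) = 4*O
y(V(5*(-3), -15))/((-582)**2) = (4*(-16))/((-582)**2) = -64/338724 = -64*1/338724 = -16/84681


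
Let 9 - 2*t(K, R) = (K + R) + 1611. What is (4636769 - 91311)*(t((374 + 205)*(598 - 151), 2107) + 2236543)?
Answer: 9569470909156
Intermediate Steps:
t(K, R) = -801 - K/2 - R/2 (t(K, R) = 9/2 - ((K + R) + 1611)/2 = 9/2 - (1611 + K + R)/2 = 9/2 + (-1611/2 - K/2 - R/2) = -801 - K/2 - R/2)
(4636769 - 91311)*(t((374 + 205)*(598 - 151), 2107) + 2236543) = (4636769 - 91311)*((-801 - (374 + 205)*(598 - 151)/2 - ½*2107) + 2236543) = 4545458*((-801 - 579*447/2 - 2107/2) + 2236543) = 4545458*((-801 - ½*258813 - 2107/2) + 2236543) = 4545458*((-801 - 258813/2 - 2107/2) + 2236543) = 4545458*(-131261 + 2236543) = 4545458*2105282 = 9569470909156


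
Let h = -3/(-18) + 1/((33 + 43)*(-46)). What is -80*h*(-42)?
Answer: 244300/437 ≈ 559.04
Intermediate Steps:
h = 1745/10488 (h = -3*(-1/18) - 1/46/76 = ⅙ + (1/76)*(-1/46) = ⅙ - 1/3496 = 1745/10488 ≈ 0.16638)
-80*h*(-42) = -80*1745/10488*(-42) = -17450/1311*(-42) = 244300/437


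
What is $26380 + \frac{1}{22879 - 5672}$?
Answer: $\frac{453920661}{17207} \approx 26380.0$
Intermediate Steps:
$26380 + \frac{1}{22879 - 5672} = 26380 + \frac{1}{17207} = \frac{453920661}{17207}$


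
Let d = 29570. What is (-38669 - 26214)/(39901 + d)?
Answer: -2093/2241 ≈ -0.93396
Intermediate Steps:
(-38669 - 26214)/(39901 + d) = (-38669 - 26214)/(39901 + 29570) = -64883/69471 = -64883*1/69471 = -2093/2241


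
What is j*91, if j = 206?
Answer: 18746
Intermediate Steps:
j*91 = 206*91 = 18746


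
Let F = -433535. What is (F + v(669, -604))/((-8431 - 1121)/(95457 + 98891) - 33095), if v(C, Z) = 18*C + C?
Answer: 20446575688/1607989153 ≈ 12.716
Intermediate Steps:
v(C, Z) = 19*C
(F + v(669, -604))/((-8431 - 1121)/(95457 + 98891) - 33095) = (-433535 + 19*669)/((-8431 - 1121)/(95457 + 98891) - 33095) = (-433535 + 12711)/(-9552/194348 - 33095) = -420824/(-9552*1/194348 - 33095) = -420824/(-2388/48587 - 33095) = -420824/(-1607989153/48587) = -420824*(-48587/1607989153) = 20446575688/1607989153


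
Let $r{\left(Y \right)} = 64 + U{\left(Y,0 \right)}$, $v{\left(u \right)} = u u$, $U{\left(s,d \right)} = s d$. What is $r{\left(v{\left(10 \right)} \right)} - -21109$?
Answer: $21173$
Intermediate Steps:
$U{\left(s,d \right)} = d s$
$v{\left(u \right)} = u^{2}$
$r{\left(Y \right)} = 64$ ($r{\left(Y \right)} = 64 + 0 Y = 64 + 0 = 64$)
$r{\left(v{\left(10 \right)} \right)} - -21109 = 64 - -21109 = 64 + 21109 = 21173$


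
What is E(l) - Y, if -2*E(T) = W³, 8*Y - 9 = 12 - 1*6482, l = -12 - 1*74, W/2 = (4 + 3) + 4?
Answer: -36131/8 ≈ -4516.4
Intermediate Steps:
W = 22 (W = 2*((4 + 3) + 4) = 2*(7 + 4) = 2*11 = 22)
l = -86 (l = -12 - 74 = -86)
Y = -6461/8 (Y = 9/8 + (12 - 1*6482)/8 = 9/8 + (12 - 6482)/8 = 9/8 + (⅛)*(-6470) = 9/8 - 3235/4 = -6461/8 ≈ -807.63)
E(T) = -5324 (E(T) = -½*22³ = -½*10648 = -5324)
E(l) - Y = -5324 - 1*(-6461/8) = -5324 + 6461/8 = -36131/8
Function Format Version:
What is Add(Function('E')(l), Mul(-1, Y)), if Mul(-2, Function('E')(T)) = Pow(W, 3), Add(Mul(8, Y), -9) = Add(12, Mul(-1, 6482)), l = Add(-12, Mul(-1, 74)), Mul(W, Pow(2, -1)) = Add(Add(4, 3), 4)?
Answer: Rational(-36131, 8) ≈ -4516.4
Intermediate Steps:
W = 22 (W = Mul(2, Add(Add(4, 3), 4)) = Mul(2, Add(7, 4)) = Mul(2, 11) = 22)
l = -86 (l = Add(-12, -74) = -86)
Y = Rational(-6461, 8) (Y = Add(Rational(9, 8), Mul(Rational(1, 8), Add(12, Mul(-1, 6482)))) = Add(Rational(9, 8), Mul(Rational(1, 8), Add(12, -6482))) = Add(Rational(9, 8), Mul(Rational(1, 8), -6470)) = Add(Rational(9, 8), Rational(-3235, 4)) = Rational(-6461, 8) ≈ -807.63)
Function('E')(T) = -5324 (Function('E')(T) = Mul(Rational(-1, 2), Pow(22, 3)) = Mul(Rational(-1, 2), 10648) = -5324)
Add(Function('E')(l), Mul(-1, Y)) = Add(-5324, Mul(-1, Rational(-6461, 8))) = Add(-5324, Rational(6461, 8)) = Rational(-36131, 8)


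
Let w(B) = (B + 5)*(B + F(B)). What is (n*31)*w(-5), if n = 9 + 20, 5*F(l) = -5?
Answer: 0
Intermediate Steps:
F(l) = -1 (F(l) = (⅕)*(-5) = -1)
n = 29
w(B) = (-1 + B)*(5 + B) (w(B) = (B + 5)*(B - 1) = (5 + B)*(-1 + B) = (-1 + B)*(5 + B))
(n*31)*w(-5) = (29*31)*(-5 + (-5)² + 4*(-5)) = 899*(-5 + 25 - 20) = 899*0 = 0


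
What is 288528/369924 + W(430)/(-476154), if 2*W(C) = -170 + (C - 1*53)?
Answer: 2543434707/3261866524 ≈ 0.77975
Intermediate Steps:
W(C) = -223/2 + C/2 (W(C) = (-170 + (C - 1*53))/2 = (-170 + (C - 53))/2 = (-170 + (-53 + C))/2 = (-223 + C)/2 = -223/2 + C/2)
288528/369924 + W(430)/(-476154) = 288528/369924 + (-223/2 + (½)*430)/(-476154) = 288528*(1/369924) + (-223/2 + 215)*(-1/476154) = 24044/30827 + (207/2)*(-1/476154) = 24044/30827 - 23/105812 = 2543434707/3261866524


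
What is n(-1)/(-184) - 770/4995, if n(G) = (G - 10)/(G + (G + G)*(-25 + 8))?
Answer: -28003/183816 ≈ -0.15234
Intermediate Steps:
n(G) = -(-10 + G)/(33*G) (n(G) = (-10 + G)/(G + (2*G)*(-17)) = (-10 + G)/(G - 34*G) = (-10 + G)/((-33*G)) = (-10 + G)*(-1/(33*G)) = -(-10 + G)/(33*G))
n(-1)/(-184) - 770/4995 = ((1/33)*(10 - 1*(-1))/(-1))/(-184) - 770/4995 = ((1/33)*(-1)*(10 + 1))*(-1/184) - 770*1/4995 = ((1/33)*(-1)*11)*(-1/184) - 154/999 = -1/3*(-1/184) - 154/999 = 1/552 - 154/999 = -28003/183816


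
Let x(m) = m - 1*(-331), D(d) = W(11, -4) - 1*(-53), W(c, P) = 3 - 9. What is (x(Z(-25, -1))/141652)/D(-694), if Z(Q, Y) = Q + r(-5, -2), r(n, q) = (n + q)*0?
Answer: 153/3328822 ≈ 4.5962e-5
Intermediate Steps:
r(n, q) = 0
Z(Q, Y) = Q (Z(Q, Y) = Q + 0 = Q)
W(c, P) = -6
D(d) = 47 (D(d) = -6 - 1*(-53) = -6 + 53 = 47)
x(m) = 331 + m (x(m) = m + 331 = 331 + m)
(x(Z(-25, -1))/141652)/D(-694) = ((331 - 25)/141652)/47 = (306*(1/141652))*(1/47) = (153/70826)*(1/47) = 153/3328822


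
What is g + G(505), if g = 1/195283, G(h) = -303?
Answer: -59170748/195283 ≈ -303.00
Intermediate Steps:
g = 1/195283 ≈ 5.1208e-6
g + G(505) = 1/195283 - 303 = -59170748/195283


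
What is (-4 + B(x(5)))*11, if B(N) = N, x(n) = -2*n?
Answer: -154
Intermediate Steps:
(-4 + B(x(5)))*11 = (-4 - 2*5)*11 = (-4 - 10)*11 = -14*11 = -154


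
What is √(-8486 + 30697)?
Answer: √22211 ≈ 149.03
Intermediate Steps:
√(-8486 + 30697) = √22211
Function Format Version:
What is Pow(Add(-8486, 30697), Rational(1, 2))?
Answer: Pow(22211, Rational(1, 2)) ≈ 149.03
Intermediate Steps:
Pow(Add(-8486, 30697), Rational(1, 2)) = Pow(22211, Rational(1, 2))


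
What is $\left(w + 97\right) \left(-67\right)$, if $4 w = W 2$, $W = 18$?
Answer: $-7102$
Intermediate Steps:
$w = 9$ ($w = \frac{18 \cdot 2}{4} = \frac{1}{4} \cdot 36 = 9$)
$\left(w + 97\right) \left(-67\right) = \left(9 + 97\right) \left(-67\right) = 106 \left(-67\right) = -7102$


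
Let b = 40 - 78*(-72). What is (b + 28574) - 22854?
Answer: 11376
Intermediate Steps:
b = 5656 (b = 40 + 5616 = 5656)
(b + 28574) - 22854 = (5656 + 28574) - 22854 = 34230 - 22854 = 11376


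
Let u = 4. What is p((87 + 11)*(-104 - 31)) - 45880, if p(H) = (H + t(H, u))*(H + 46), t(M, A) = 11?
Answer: 174233416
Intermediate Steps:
p(H) = (11 + H)*(46 + H) (p(H) = (H + 11)*(H + 46) = (11 + H)*(46 + H))
p((87 + 11)*(-104 - 31)) - 45880 = (506 + ((87 + 11)*(-104 - 31))**2 + 57*((87 + 11)*(-104 - 31))) - 45880 = (506 + (98*(-135))**2 + 57*(98*(-135))) - 45880 = (506 + (-13230)**2 + 57*(-13230)) - 45880 = (506 + 175032900 - 754110) - 45880 = 174279296 - 45880 = 174233416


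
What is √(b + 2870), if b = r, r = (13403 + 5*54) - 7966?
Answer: 3*√953 ≈ 92.612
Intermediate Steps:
r = 5707 (r = (13403 + 270) - 7966 = 13673 - 7966 = 5707)
b = 5707
√(b + 2870) = √(5707 + 2870) = √8577 = 3*√953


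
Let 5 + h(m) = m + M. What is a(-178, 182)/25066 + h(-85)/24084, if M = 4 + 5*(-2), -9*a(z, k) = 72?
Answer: -108292/25153731 ≈ -0.0043052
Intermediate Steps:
a(z, k) = -8 (a(z, k) = -1/9*72 = -8)
M = -6 (M = 4 - 10 = -6)
h(m) = -11 + m (h(m) = -5 + (m - 6) = -5 + (-6 + m) = -11 + m)
a(-178, 182)/25066 + h(-85)/24084 = -8/25066 + (-11 - 85)/24084 = -8*1/25066 - 96*1/24084 = -4/12533 - 8/2007 = -108292/25153731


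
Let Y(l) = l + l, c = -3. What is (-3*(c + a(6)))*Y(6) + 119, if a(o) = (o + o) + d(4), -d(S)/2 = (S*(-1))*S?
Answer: -1357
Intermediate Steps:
d(S) = 2*S² (d(S) = -2*S*(-1)*S = -2*(-S)*S = -(-2)*S² = 2*S²)
Y(l) = 2*l
a(o) = 32 + 2*o (a(o) = (o + o) + 2*4² = 2*o + 2*16 = 2*o + 32 = 32 + 2*o)
(-3*(c + a(6)))*Y(6) + 119 = (-3*(-3 + (32 + 2*6)))*(2*6) + 119 = -3*(-3 + (32 + 12))*12 + 119 = -3*(-3 + 44)*12 + 119 = -3*41*12 + 119 = -123*12 + 119 = -1476 + 119 = -1357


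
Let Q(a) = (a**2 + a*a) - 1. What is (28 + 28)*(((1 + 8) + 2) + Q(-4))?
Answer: 2352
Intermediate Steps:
Q(a) = -1 + 2*a**2 (Q(a) = (a**2 + a**2) - 1 = 2*a**2 - 1 = -1 + 2*a**2)
(28 + 28)*(((1 + 8) + 2) + Q(-4)) = (28 + 28)*(((1 + 8) + 2) + (-1 + 2*(-4)**2)) = 56*((9 + 2) + (-1 + 2*16)) = 56*(11 + (-1 + 32)) = 56*(11 + 31) = 56*42 = 2352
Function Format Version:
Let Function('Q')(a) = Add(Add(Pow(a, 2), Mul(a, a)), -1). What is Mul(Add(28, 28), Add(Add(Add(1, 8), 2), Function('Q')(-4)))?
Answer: 2352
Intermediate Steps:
Function('Q')(a) = Add(-1, Mul(2, Pow(a, 2))) (Function('Q')(a) = Add(Add(Pow(a, 2), Pow(a, 2)), -1) = Add(Mul(2, Pow(a, 2)), -1) = Add(-1, Mul(2, Pow(a, 2))))
Mul(Add(28, 28), Add(Add(Add(1, 8), 2), Function('Q')(-4))) = Mul(Add(28, 28), Add(Add(Add(1, 8), 2), Add(-1, Mul(2, Pow(-4, 2))))) = Mul(56, Add(Add(9, 2), Add(-1, Mul(2, 16)))) = Mul(56, Add(11, Add(-1, 32))) = Mul(56, Add(11, 31)) = Mul(56, 42) = 2352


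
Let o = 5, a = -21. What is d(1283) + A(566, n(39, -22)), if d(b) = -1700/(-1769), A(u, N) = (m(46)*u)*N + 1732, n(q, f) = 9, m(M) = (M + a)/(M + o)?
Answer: 127209386/30073 ≈ 4230.0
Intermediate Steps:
m(M) = (-21 + M)/(5 + M) (m(M) = (M - 21)/(M + 5) = (-21 + M)/(5 + M))
A(u, N) = 1732 + 25*N*u/51 (A(u, N) = (((-21 + 46)/(5 + 46))*u)*N + 1732 = ((25/51)*u)*N + 1732 = (((1/51)*25)*u)*N + 1732 = (25*u/51)*N + 1732 = 25*N*u/51 + 1732 = 1732 + 25*N*u/51)
d(b) = 1700/1769 (d(b) = -1700*(-1/1769) = 1700/1769)
d(1283) + A(566, n(39, -22)) = 1700/1769 + (1732 + (25/51)*9*566) = 1700/1769 + (1732 + 42450/17) = 1700/1769 + 71894/17 = 127209386/30073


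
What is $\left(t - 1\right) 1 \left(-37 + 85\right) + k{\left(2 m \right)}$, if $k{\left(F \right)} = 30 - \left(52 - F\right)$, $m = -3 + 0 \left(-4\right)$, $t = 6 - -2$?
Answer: $308$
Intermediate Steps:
$t = 8$ ($t = 6 + 2 = 8$)
$m = -3$ ($m = -3 + 0 = -3$)
$k{\left(F \right)} = -22 + F$ ($k{\left(F \right)} = 30 + \left(-52 + F\right) = -22 + F$)
$\left(t - 1\right) 1 \left(-37 + 85\right) + k{\left(2 m \right)} = \left(8 - 1\right) 1 \left(-37 + 85\right) + \left(-22 + 2 \left(-3\right)\right) = 7 \cdot 1 \cdot 48 - 28 = 7 \cdot 48 - 28 = 336 - 28 = 308$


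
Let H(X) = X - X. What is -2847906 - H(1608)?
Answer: -2847906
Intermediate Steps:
H(X) = 0
-2847906 - H(1608) = -2847906 - 1*0 = -2847906 + 0 = -2847906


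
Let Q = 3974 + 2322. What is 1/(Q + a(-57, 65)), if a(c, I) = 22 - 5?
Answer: 1/6313 ≈ 0.00015840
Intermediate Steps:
a(c, I) = 17
Q = 6296
1/(Q + a(-57, 65)) = 1/(6296 + 17) = 1/6313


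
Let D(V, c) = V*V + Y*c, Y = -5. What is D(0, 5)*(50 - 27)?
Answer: -575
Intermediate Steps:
D(V, c) = V² - 5*c (D(V, c) = V*V - 5*c = V² - 5*c)
D(0, 5)*(50 - 27) = (0² - 5*5)*(50 - 27) = (0 - 25)*23 = -25*23 = -575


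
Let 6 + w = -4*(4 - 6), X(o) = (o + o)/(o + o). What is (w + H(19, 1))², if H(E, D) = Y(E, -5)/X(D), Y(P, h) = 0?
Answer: 4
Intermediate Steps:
X(o) = 1 (X(o) = (2*o)/((2*o)) = (2*o)*(1/(2*o)) = 1)
w = 2 (w = -6 - 4*(4 - 6) = -6 - 4*(-2) = -6 + 8 = 2)
H(E, D) = 0 (H(E, D) = 0/1 = 0*1 = 0)
(w + H(19, 1))² = (2 + 0)² = 2² = 4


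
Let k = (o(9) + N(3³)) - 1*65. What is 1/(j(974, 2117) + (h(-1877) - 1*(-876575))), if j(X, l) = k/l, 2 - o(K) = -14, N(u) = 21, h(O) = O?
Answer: 2117/1851735638 ≈ 1.1433e-6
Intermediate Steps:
o(K) = 16 (o(K) = 2 - 1*(-14) = 2 + 14 = 16)
k = -28 (k = (16 + 21) - 1*65 = 37 - 65 = -28)
j(X, l) = -28/l
1/(j(974, 2117) + (h(-1877) - 1*(-876575))) = 1/(-28/2117 + (-1877 - 1*(-876575))) = 1/(-28*1/2117 + (-1877 + 876575)) = 1/(-28/2117 + 874698) = 1/(1851735638/2117) = 2117/1851735638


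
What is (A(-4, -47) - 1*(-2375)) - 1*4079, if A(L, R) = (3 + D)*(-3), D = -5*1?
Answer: -1698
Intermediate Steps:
D = -5
A(L, R) = 6 (A(L, R) = (3 - 5)*(-3) = -2*(-3) = 6)
(A(-4, -47) - 1*(-2375)) - 1*4079 = (6 - 1*(-2375)) - 1*4079 = (6 + 2375) - 4079 = 2381 - 4079 = -1698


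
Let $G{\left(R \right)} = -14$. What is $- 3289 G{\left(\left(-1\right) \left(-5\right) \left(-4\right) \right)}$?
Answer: $46046$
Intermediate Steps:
$- 3289 G{\left(\left(-1\right) \left(-5\right) \left(-4\right) \right)} = \left(-3289\right) \left(-14\right) = 46046$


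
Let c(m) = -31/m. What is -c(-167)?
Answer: -31/167 ≈ -0.18563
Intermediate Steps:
-c(-167) = -(-31)/(-167) = -(-31)*(-1)/167 = -1*31/167 = -31/167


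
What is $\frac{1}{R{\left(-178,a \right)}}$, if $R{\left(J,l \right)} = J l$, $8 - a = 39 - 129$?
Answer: $- \frac{1}{17444} \approx -5.7326 \cdot 10^{-5}$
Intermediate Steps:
$a = 98$ ($a = 8 - \left(39 - 129\right) = 8 - -90 = 8 + 90 = 98$)
$\frac{1}{R{\left(-178,a \right)}} = \frac{1}{\left(-178\right) 98} = \frac{1}{-17444} = - \frac{1}{17444}$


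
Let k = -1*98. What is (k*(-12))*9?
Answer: 10584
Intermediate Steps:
k = -98
(k*(-12))*9 = -98*(-12)*9 = 1176*9 = 10584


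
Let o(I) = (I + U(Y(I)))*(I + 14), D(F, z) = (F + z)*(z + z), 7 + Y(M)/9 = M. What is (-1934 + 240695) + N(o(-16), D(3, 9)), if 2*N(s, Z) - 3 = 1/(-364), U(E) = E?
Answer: 173819099/728 ≈ 2.3876e+5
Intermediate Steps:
Y(M) = -63 + 9*M
D(F, z) = 2*z*(F + z) (D(F, z) = (F + z)*(2*z) = 2*z*(F + z))
o(I) = (-63 + 10*I)*(14 + I) (o(I) = (I + (-63 + 9*I))*(I + 14) = (-63 + 10*I)*(14 + I))
N(s, Z) = 1091/728 (N(s, Z) = 3/2 + (½)/(-364) = 3/2 + (½)*(-1/364) = 3/2 - 1/728 = 1091/728)
(-1934 + 240695) + N(o(-16), D(3, 9)) = (-1934 + 240695) + 1091/728 = 238761 + 1091/728 = 173819099/728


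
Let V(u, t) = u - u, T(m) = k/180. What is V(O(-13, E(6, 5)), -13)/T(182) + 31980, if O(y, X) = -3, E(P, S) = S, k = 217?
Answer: 31980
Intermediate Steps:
T(m) = 217/180
V(u, t) = 0
V(O(-13, E(6, 5)), -13)/T(182) + 31980 = 0/(217/180) + 31980 = 0*(180/217) + 31980 = 0 + 31980 = 31980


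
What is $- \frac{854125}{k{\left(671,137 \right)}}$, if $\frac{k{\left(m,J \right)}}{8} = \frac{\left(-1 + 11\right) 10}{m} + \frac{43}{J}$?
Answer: $- \frac{78517148875}{340424} \approx -2.3065 \cdot 10^{5}$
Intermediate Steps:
$k{\left(m,J \right)} = \frac{344}{J} + \frac{800}{m}$ ($k{\left(m,J \right)} = 8 \left(\frac{\left(-1 + 11\right) 10}{m} + \frac{43}{J}\right) = 8 \left(\frac{10 \cdot 10}{m} + \frac{43}{J}\right) = 8 \left(\frac{100}{m} + \frac{43}{J}\right) = 8 \left(\frac{43}{J} + \frac{100}{m}\right) = \frac{344}{J} + \frac{800}{m}$)
$- \frac{854125}{k{\left(671,137 \right)}} = - \frac{854125}{\frac{344}{137} + \frac{800}{671}} = - \frac{854125}{\frac{340424}{91927}} = \left(-854125\right) \frac{91927}{340424} = - \frac{78517148875}{340424}$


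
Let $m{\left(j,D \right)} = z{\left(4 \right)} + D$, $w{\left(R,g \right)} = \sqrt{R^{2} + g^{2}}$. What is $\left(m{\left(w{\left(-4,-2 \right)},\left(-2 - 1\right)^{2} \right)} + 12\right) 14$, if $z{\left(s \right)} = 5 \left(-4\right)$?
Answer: $14$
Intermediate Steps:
$z{\left(s \right)} = -20$
$m{\left(j,D \right)} = -20 + D$
$\left(m{\left(w{\left(-4,-2 \right)},\left(-2 - 1\right)^{2} \right)} + 12\right) 14 = \left(\left(-20 + \left(-2 - 1\right)^{2}\right) + 12\right) 14 = \left(\left(-20 + \left(-3\right)^{2}\right) + 12\right) 14 = \left(\left(-20 + 9\right) + 12\right) 14 = \left(-11 + 12\right) 14 = 1 \cdot 14 = 14$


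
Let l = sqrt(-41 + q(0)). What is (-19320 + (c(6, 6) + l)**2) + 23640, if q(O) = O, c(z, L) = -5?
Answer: 4304 - 10*I*sqrt(41) ≈ 4304.0 - 64.031*I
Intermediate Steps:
l = I*sqrt(41) (l = sqrt(-41 + 0) = sqrt(-41) = I*sqrt(41) ≈ 6.4031*I)
(-19320 + (c(6, 6) + l)**2) + 23640 = (-19320 + (-5 + I*sqrt(41))**2) + 23640 = 4320 + (-5 + I*sqrt(41))**2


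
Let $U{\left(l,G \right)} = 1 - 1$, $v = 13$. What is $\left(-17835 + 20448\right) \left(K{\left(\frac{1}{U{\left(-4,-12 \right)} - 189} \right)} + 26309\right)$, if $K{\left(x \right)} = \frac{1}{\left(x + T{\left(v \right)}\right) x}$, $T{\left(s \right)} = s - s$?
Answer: $162084390$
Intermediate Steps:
$T{\left(s \right)} = 0$
$U{\left(l,G \right)} = 0$ ($U{\left(l,G \right)} = 1 - 1 = 0$)
$K{\left(x \right)} = \frac{1}{x^{2}}$ ($K{\left(x \right)} = \frac{1}{\left(x + 0\right) x} = \frac{1}{x x} = \frac{1}{x^{2}}$)
$\left(-17835 + 20448\right) \left(K{\left(\frac{1}{U{\left(-4,-12 \right)} - 189} \right)} + 26309\right) = \left(-17835 + 20448\right) \left(\frac{1}{\frac{1}{\left(0 - 189\right)^{2}}} + 26309\right) = 2613 \left(\frac{1}{\frac{1}{35721}} + 26309\right) = 2613 \left(35721 + 26309\right) = 2613 \cdot 62030 = 162084390$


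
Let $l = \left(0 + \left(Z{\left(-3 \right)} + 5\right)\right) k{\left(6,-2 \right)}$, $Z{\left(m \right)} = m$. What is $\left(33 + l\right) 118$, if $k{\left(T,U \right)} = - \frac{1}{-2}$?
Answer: $4012$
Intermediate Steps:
$k{\left(T,U \right)} = \frac{1}{2}$ ($k{\left(T,U \right)} = \left(-1\right) \left(- \frac{1}{2}\right) = \frac{1}{2}$)
$l = 1$ ($l = \left(0 + \left(-3 + 5\right)\right) \frac{1}{2} = \left(0 + 2\right) \frac{1}{2} = 2 \cdot \frac{1}{2} = 1$)
$\left(33 + l\right) 118 = \left(33 + 1\right) 118 = 34 \cdot 118 = 4012$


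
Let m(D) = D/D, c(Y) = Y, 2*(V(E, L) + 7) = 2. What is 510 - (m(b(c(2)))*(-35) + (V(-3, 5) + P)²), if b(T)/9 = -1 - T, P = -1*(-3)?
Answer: 536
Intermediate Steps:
V(E, L) = -6 (V(E, L) = -7 + (½)*2 = -7 + 1 = -6)
P = 3
b(T) = -9 - 9*T (b(T) = 9*(-1 - T) = -9 - 9*T)
m(D) = 1
510 - (m(b(c(2)))*(-35) + (V(-3, 5) + P)²) = 510 - (1*(-35) + (-6 + 3)²) = 510 - (-35 + (-3)²) = 510 - (-35 + 9) = 510 - 1*(-26) = 510 + 26 = 536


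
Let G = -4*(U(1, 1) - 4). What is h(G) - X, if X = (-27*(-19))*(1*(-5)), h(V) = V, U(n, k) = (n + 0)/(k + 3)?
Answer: 2580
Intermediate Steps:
U(n, k) = n/(3 + k)
G = 15 (G = -4*(1/(3 + 1) - 4) = -4*(1/4 - 4) = -4*(1*(¼) - 4) = -4*(¼ - 4) = -4*(-15/4) = 15)
X = -2565 (X = 513*(-5) = -2565)
h(G) - X = 15 - 1*(-2565) = 15 + 2565 = 2580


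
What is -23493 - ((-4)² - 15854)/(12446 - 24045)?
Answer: -272511145/11599 ≈ -23494.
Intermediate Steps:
-23493 - ((-4)² - 15854)/(12446 - 24045) = -23493 - (16 - 15854)/(-11599) = -23493 - (-15838)*(-1)/11599 = -23493 - 1*15838/11599 = -23493 - 15838/11599 = -272511145/11599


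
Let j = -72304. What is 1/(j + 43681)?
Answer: -1/28623 ≈ -3.4937e-5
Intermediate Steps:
1/(j + 43681) = 1/(-72304 + 43681) = 1/(-28623) = -1/28623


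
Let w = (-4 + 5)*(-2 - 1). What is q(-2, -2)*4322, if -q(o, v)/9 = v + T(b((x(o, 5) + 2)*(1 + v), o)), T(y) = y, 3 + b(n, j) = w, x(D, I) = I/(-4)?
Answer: 311184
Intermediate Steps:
x(D, I) = -I/4 (x(D, I) = I*(-¼) = -I/4)
w = -3 (w = 1*(-3) = -3)
b(n, j) = -6 (b(n, j) = -3 - 3 = -6)
q(o, v) = 54 - 9*v (q(o, v) = -9*(v - 6) = -9*(-6 + v) = 54 - 9*v)
q(-2, -2)*4322 = (54 - 9*(-2))*4322 = (54 + 18)*4322 = 72*4322 = 311184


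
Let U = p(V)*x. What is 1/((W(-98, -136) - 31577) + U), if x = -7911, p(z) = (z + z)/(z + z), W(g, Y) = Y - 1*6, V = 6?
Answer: -1/39630 ≈ -2.5233e-5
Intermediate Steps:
W(g, Y) = -6 + Y (W(g, Y) = Y - 6 = -6 + Y)
p(z) = 1 (p(z) = (2*z)/((2*z)) = (2*z)*(1/(2*z)) = 1)
U = -7911 (U = 1*(-7911) = -7911)
1/((W(-98, -136) - 31577) + U) = 1/(((-6 - 136) - 31577) - 7911) = 1/((-142 - 31577) - 7911) = 1/(-31719 - 7911) = 1/(-39630) = -1/39630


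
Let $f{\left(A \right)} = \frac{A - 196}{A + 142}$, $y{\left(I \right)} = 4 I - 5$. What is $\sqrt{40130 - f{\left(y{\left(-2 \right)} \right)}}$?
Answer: $\frac{\sqrt{667830291}}{129} \approx 200.33$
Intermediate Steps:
$y{\left(I \right)} = -5 + 4 I$
$f{\left(A \right)} = \frac{-196 + A}{142 + A}$
$\sqrt{40130 - f{\left(y{\left(-2 \right)} \right)}} = \sqrt{40130 - \frac{-196 + \left(-5 + 4 \left(-2\right)\right)}{142 + \left(-5 + 4 \left(-2\right)\right)}} = \sqrt{40130 - \frac{-196 - 13}{142 - 13}} = \sqrt{40130 - \frac{1}{129} \left(-209\right)} = \sqrt{40130 - - \frac{209}{129}} = \sqrt{40130 + \frac{209}{129}} = \sqrt{\frac{5176979}{129}} = \frac{\sqrt{667830291}}{129}$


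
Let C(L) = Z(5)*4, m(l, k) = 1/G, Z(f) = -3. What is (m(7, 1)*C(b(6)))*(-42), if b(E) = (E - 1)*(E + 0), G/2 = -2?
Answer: -126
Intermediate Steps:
G = -4 (G = 2*(-2) = -4)
b(E) = E*(-1 + E) (b(E) = (-1 + E)*E = E*(-1 + E))
m(l, k) = -¼ (m(l, k) = 1/(-4) = -¼)
C(L) = -12 (C(L) = -3*4 = -12)
(m(7, 1)*C(b(6)))*(-42) = -¼*(-12)*(-42) = 3*(-42) = -126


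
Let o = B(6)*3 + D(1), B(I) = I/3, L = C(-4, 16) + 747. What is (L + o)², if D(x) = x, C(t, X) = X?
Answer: 592900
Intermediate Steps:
L = 763 (L = 16 + 747 = 763)
B(I) = I/3 (B(I) = I*(⅓) = I/3)
o = 7 (o = ((⅓)*6)*3 + 1 = 2*3 + 1 = 6 + 1 = 7)
(L + o)² = (763 + 7)² = 770² = 592900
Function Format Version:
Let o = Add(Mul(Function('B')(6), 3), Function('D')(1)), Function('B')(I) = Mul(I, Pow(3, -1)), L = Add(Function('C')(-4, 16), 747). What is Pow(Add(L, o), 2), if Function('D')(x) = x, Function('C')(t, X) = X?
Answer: 592900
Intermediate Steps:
L = 763 (L = Add(16, 747) = 763)
Function('B')(I) = Mul(Rational(1, 3), I) (Function('B')(I) = Mul(I, Rational(1, 3)) = Mul(Rational(1, 3), I))
o = 7 (o = Add(Mul(Mul(Rational(1, 3), 6), 3), 1) = Add(Mul(2, 3), 1) = Add(6, 1) = 7)
Pow(Add(L, o), 2) = Pow(Add(763, 7), 2) = Pow(770, 2) = 592900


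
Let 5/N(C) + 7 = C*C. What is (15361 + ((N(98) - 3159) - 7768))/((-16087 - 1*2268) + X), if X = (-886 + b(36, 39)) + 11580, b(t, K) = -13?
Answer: -42553103/73647378 ≈ -0.57780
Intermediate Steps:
N(C) = 5/(-7 + C**2) (N(C) = 5/(-7 + C*C) = 5/(-7 + C**2))
X = 10681 (X = (-886 - 13) + 11580 = -899 + 11580 = 10681)
(15361 + ((N(98) - 3159) - 7768))/((-16087 - 1*2268) + X) = (15361 + ((5/(-7 + 98**2) - 3159) - 7768))/((-16087 - 1*2268) + 10681) = (15361 + ((5/(-7 + 9604) - 3159) - 7768))/((-16087 - 2268) + 10681) = (15361 + ((5/9597 - 3159) - 7768))/(-18355 + 10681) = (15361 + ((5*(1/9597) - 3159) - 7768))/(-7674) = (15361 + ((5/9597 - 3159) - 7768))*(-1/7674) = (15361 + (-30316918/9597 - 7768))*(-1/7674) = (15361 - 104866414/9597)*(-1/7674) = (42553103/9597)*(-1/7674) = -42553103/73647378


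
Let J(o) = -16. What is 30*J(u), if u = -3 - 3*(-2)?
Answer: -480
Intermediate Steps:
u = 3 (u = -3 + 6 = 3)
30*J(u) = 30*(-16) = -480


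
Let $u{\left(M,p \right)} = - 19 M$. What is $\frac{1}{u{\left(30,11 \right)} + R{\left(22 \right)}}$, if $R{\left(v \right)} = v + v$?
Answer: $- \frac{1}{526} \approx -0.0019011$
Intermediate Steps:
$R{\left(v \right)} = 2 v$
$\frac{1}{u{\left(30,11 \right)} + R{\left(22 \right)}} = \frac{1}{\left(-19\right) 30 + 2 \cdot 22} = \frac{1}{-570 + 44} = \frac{1}{-526} = - \frac{1}{526}$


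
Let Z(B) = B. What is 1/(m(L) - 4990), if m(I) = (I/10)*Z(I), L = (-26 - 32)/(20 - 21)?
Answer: -5/23268 ≈ -0.00021489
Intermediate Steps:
L = 58 (L = -58/(-1) = -58*(-1) = 58)
m(I) = I²/10 (m(I) = (I/10)*I = I²/10)
1/(m(L) - 4990) = 1/((⅒)*58² - 4990) = 1/((⅒)*3364 - 4990) = 1/(1682/5 - 4990) = 1/(-23268/5) = -5/23268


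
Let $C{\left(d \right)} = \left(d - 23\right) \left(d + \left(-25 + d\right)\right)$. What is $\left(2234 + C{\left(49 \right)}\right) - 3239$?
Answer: $893$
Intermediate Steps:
$C{\left(d \right)} = \left(-25 + 2 d\right) \left(-23 + d\right)$ ($C{\left(d \right)} = \left(-23 + d\right) \left(-25 + 2 d\right) = \left(-25 + 2 d\right) \left(-23 + d\right)$)
$\left(2234 + C{\left(49 \right)}\right) - 3239 = \left(2234 + \left(575 - 3479 + 2 \cdot 49^{2}\right)\right) - 3239 = \left(2234 + \left(575 - 3479 + 2 \cdot 2401\right)\right) - 3239 = \left(2234 + \left(575 - 3479 + 4802\right)\right) - 3239 = \left(2234 + 1898\right) - 3239 = 4132 - 3239 = 893$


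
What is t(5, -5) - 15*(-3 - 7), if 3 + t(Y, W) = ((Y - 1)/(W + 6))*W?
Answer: 127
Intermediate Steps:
t(Y, W) = -3 + W*(-1 + Y)/(6 + W) (t(Y, W) = -3 + ((Y - 1)/(W + 6))*W = -3 + ((-1 + Y)/(6 + W))*W = -3 + W*(-1 + Y)/(6 + W))
t(5, -5) - 15*(-3 - 7) = (-18 - 4*(-5) - 5*5)/(6 - 5) - 15*(-3 - 7) = (-18 + 20 - 25)/1 - 15*(-10) = 1*(-23) + 150 = -23 + 150 = 127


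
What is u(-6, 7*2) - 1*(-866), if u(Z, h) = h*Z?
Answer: 782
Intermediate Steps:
u(Z, h) = Z*h
u(-6, 7*2) - 1*(-866) = -42*2 - 1*(-866) = -6*14 + 866 = -84 + 866 = 782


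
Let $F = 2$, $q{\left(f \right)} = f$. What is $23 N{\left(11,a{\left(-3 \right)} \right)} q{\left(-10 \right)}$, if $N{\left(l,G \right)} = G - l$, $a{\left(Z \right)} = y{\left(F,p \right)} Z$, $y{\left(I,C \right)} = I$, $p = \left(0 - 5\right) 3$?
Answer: $3910$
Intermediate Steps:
$p = -15$ ($p = \left(-5\right) 3 = -15$)
$a{\left(Z \right)} = 2 Z$
$23 N{\left(11,a{\left(-3 \right)} \right)} q{\left(-10 \right)} = 23 \left(2 \left(-3\right) - 11\right) \left(-10\right) = 23 \left(-6 - 11\right) \left(-10\right) = 23 \left(-17\right) \left(-10\right) = \left(-391\right) \left(-10\right) = 3910$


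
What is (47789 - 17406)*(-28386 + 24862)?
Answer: -107069692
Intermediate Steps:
(47789 - 17406)*(-28386 + 24862) = 30383*(-3524) = -107069692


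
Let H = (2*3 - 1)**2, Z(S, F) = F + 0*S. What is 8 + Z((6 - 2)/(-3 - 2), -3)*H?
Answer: -67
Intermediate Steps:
Z(S, F) = F (Z(S, F) = F + 0 = F)
H = 25 (H = (6 - 1)**2 = 5**2 = 25)
8 + Z((6 - 2)/(-3 - 2), -3)*H = 8 - 3*25 = 8 - 75 = -67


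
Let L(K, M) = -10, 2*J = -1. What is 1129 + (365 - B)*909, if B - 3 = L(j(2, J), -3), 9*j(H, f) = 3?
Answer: 339277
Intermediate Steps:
J = -1/2 (J = (1/2)*(-1) = -1/2 ≈ -0.50000)
j(H, f) = 1/3 (j(H, f) = (1/9)*3 = 1/3)
B = -7 (B = 3 - 10 = -7)
1129 + (365 - B)*909 = 1129 + (365 - 1*(-7))*909 = 1129 + (365 + 7)*909 = 1129 + 372*909 = 1129 + 338148 = 339277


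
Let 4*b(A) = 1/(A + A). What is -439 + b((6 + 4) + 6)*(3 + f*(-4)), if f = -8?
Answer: -56157/128 ≈ -438.73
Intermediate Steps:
b(A) = 1/(8*A) (b(A) = 1/(4*(A + A)) = 1/(4*((2*A))) = (1/(2*A))/4 = 1/(8*A))
-439 + b((6 + 4) + 6)*(3 + f*(-4)) = -439 + (1/(8*((6 + 4) + 6)))*(3 - 8*(-4)) = -439 + (1/(8*(10 + 6)))*(3 + 32) = -439 + ((⅛)/16)*35 = -439 + ((⅛)*(1/16))*35 = -439 + (1/128)*35 = -439 + 35/128 = -56157/128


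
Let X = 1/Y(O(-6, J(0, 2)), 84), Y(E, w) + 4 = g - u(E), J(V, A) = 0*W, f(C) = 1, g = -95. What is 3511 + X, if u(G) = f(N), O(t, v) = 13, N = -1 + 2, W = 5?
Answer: 351099/100 ≈ 3511.0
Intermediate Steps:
N = 1
J(V, A) = 0 (J(V, A) = 0*5 = 0)
u(G) = 1
Y(E, w) = -100 (Y(E, w) = -4 + (-95 - 1*1) = -4 + (-95 - 1) = -4 - 96 = -100)
X = -1/100 (X = 1/(-100) = -1/100 ≈ -0.010000)
3511 + X = 3511 - 1/100 = 351099/100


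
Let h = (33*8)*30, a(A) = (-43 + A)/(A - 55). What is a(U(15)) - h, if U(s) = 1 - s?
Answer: -182141/23 ≈ -7919.2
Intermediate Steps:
a(A) = (-43 + A)/(-55 + A)
h = 7920 (h = 264*30 = 7920)
a(U(15)) - h = (-43 + (1 - 1*15))/(-55 + (1 - 1*15)) - 1*7920 = (-43 + (1 - 15))/(-55 + (1 - 15)) - 7920 = (-43 - 14)/(-55 - 14) - 7920 = -57/(-69) - 7920 = -1/69*(-57) - 7920 = 19/23 - 7920 = -182141/23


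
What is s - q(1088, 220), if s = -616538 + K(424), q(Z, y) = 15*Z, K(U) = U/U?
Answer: -632857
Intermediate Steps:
K(U) = 1
s = -616537 (s = -616538 + 1 = -616537)
s - q(1088, 220) = -616537 - 15*1088 = -616537 - 1*16320 = -616537 - 16320 = -632857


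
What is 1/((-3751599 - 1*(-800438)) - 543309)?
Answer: -1/3494470 ≈ -2.8617e-7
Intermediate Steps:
1/((-3751599 - 1*(-800438)) - 543309) = 1/((-3751599 + 800438) - 543309) = 1/(-2951161 - 543309) = 1/(-3494470) = -1/3494470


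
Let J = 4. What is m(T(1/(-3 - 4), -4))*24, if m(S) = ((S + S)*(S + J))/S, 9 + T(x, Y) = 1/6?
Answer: -232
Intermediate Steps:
T(x, Y) = -53/6 (T(x, Y) = -9 + 1/6 = -53/6)
m(S) = 8 + 2*S (m(S) = ((S + S)*(S + 4))/S = ((2*S)*(4 + S))/S = (2*S*(4 + S))/S = 8 + 2*S)
m(T(1/(-3 - 4), -4))*24 = (8 + 2*(-53/6))*24 = (8 - 53/3)*24 = -29/3*24 = -232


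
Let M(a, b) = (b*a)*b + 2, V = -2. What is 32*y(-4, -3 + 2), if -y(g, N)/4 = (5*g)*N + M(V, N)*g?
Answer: -2560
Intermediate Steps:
M(a, b) = 2 + a*b² (M(a, b) = (a*b)*b + 2 = a*b² + 2 = 2 + a*b²)
y(g, N) = -20*N*g - 4*g*(2 - 2*N²) (y(g, N) = -4*((5*g)*N + (2 - 2*N²)*g) = -4*(5*N*g + g*(2 - 2*N²)) = -4*(g*(2 - 2*N²) + 5*N*g) = -20*N*g - 4*g*(2 - 2*N²))
32*y(-4, -3 + 2) = 32*(4*(-4)*(-2 - 5*(-3 + 2) + 2*(-3 + 2)²)) = 32*(4*(-4)*(-2 - 5*(-1) + 2*(-1)²)) = 32*(4*(-4)*(-2 + 5 + 2*1)) = 32*(4*(-4)*(-2 + 5 + 2)) = 32*(4*(-4)*5) = 32*(-80) = -2560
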